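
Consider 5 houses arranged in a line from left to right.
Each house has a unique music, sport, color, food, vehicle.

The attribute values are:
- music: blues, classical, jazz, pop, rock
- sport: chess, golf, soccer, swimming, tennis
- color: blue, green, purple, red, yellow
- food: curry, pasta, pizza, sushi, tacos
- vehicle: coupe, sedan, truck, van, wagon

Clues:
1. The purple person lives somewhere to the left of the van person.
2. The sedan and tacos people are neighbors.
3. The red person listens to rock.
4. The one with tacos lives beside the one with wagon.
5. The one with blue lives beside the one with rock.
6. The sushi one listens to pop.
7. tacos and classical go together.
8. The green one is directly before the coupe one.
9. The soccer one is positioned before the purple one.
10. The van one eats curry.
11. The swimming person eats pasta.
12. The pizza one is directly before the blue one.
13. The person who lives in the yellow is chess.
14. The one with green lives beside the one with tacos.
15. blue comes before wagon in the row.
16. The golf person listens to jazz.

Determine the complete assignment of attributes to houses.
Solution:

House | Music | Sport | Color | Food | Vehicle
----------------------------------------------
  1   | jazz | golf | green | pizza | sedan
  2   | classical | soccer | blue | tacos | coupe
  3   | rock | swimming | red | pasta | wagon
  4   | pop | tennis | purple | sushi | truck
  5   | blues | chess | yellow | curry | van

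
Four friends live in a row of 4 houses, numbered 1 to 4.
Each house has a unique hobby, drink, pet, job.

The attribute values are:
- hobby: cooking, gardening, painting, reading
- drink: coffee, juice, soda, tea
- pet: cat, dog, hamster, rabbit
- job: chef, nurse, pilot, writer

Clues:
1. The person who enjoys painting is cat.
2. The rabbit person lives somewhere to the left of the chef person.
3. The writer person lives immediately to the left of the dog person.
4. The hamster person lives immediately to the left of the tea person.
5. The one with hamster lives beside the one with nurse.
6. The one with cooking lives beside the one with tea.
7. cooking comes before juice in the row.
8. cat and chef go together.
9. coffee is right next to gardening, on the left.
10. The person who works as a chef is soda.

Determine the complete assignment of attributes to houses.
Solution:

House | Hobby | Drink | Pet | Job
---------------------------------
  1   | cooking | coffee | hamster | writer
  2   | gardening | tea | dog | nurse
  3   | reading | juice | rabbit | pilot
  4   | painting | soda | cat | chef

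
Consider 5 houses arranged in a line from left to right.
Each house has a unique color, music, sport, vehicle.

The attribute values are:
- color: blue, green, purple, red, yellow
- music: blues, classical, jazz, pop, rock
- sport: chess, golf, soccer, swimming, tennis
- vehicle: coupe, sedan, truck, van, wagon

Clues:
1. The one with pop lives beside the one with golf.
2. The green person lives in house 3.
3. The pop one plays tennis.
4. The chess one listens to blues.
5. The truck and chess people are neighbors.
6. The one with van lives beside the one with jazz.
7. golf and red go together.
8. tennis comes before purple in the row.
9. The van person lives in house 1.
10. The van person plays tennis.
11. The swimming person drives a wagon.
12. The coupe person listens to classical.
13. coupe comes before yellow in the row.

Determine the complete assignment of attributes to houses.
Solution:

House | Color | Music | Sport | Vehicle
---------------------------------------
  1   | blue | pop | tennis | van
  2   | red | jazz | golf | truck
  3   | green | blues | chess | sedan
  4   | purple | classical | soccer | coupe
  5   | yellow | rock | swimming | wagon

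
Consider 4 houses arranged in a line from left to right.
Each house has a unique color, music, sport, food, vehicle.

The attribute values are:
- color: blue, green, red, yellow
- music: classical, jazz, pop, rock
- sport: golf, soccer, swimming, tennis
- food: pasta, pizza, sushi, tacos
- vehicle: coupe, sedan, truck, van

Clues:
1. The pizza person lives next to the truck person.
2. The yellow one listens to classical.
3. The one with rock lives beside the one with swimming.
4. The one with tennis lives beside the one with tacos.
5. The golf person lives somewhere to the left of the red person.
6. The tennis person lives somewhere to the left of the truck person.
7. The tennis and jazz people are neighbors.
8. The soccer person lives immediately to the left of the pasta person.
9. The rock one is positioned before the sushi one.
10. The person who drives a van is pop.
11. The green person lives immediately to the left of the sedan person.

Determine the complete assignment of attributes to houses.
Solution:

House | Color | Music | Sport | Food | Vehicle
----------------------------------------------
  1   | yellow | classical | tennis | pizza | coupe
  2   | green | jazz | soccer | tacos | truck
  3   | blue | rock | golf | pasta | sedan
  4   | red | pop | swimming | sushi | van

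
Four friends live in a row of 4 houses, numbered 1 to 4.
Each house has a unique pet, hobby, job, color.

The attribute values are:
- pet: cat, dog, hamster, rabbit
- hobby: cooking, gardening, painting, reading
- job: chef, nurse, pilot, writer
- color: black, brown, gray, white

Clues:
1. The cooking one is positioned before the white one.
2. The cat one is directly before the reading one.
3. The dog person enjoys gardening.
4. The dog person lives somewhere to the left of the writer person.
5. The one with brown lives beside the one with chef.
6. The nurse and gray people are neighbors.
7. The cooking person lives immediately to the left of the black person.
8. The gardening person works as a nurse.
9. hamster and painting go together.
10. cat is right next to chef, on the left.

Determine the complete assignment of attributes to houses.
Solution:

House | Pet | Hobby | Job | Color
---------------------------------
  1   | cat | cooking | pilot | brown
  2   | rabbit | reading | chef | black
  3   | dog | gardening | nurse | white
  4   | hamster | painting | writer | gray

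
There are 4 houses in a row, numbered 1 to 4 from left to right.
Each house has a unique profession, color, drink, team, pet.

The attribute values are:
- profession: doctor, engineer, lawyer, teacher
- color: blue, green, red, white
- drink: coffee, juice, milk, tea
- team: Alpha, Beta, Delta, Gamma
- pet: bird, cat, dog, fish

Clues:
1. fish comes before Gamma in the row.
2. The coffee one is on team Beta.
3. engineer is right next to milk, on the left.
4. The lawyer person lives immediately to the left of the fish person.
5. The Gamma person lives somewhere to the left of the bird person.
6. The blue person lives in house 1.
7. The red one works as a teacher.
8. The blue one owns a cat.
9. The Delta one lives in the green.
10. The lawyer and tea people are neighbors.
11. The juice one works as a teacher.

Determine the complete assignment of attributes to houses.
Solution:

House | Profession | Color | Drink | Team | Pet
-----------------------------------------------
  1   | lawyer | blue | coffee | Beta | cat
  2   | engineer | green | tea | Delta | fish
  3   | doctor | white | milk | Gamma | dog
  4   | teacher | red | juice | Alpha | bird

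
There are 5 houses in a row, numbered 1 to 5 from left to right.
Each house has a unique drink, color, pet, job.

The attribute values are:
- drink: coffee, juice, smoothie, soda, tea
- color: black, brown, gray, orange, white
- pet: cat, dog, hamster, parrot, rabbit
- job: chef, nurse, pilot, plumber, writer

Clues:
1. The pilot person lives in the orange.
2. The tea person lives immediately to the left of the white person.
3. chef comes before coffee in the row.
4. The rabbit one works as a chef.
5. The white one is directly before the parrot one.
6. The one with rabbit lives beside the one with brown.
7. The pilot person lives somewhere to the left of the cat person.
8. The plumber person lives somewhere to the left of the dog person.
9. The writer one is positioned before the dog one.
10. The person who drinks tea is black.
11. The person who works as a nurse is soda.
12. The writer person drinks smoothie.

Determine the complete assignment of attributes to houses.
Solution:

House | Drink | Color | Pet | Job
---------------------------------
  1   | tea | black | hamster | plumber
  2   | juice | white | rabbit | chef
  3   | smoothie | brown | parrot | writer
  4   | coffee | orange | dog | pilot
  5   | soda | gray | cat | nurse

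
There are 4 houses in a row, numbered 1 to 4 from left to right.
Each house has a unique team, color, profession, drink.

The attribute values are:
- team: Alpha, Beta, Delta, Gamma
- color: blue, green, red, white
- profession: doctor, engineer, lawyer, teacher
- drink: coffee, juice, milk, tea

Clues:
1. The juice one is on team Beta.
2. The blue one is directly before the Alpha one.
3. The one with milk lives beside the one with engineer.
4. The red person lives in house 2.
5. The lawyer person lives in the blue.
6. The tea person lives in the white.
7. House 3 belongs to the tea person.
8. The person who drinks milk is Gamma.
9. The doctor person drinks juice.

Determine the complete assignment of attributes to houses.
Solution:

House | Team | Color | Profession | Drink
-----------------------------------------
  1   | Gamma | blue | lawyer | milk
  2   | Alpha | red | engineer | coffee
  3   | Delta | white | teacher | tea
  4   | Beta | green | doctor | juice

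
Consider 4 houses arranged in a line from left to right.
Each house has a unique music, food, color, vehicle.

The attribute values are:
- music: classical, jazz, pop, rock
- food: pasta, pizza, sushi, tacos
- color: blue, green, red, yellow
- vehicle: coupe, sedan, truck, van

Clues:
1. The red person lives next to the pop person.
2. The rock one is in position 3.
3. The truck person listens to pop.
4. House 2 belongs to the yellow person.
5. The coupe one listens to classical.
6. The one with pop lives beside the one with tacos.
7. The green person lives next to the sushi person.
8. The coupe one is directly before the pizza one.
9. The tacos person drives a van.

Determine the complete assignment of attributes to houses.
Solution:

House | Music | Food | Color | Vehicle
--------------------------------------
  1   | classical | pasta | red | coupe
  2   | pop | pizza | yellow | truck
  3   | rock | tacos | green | van
  4   | jazz | sushi | blue | sedan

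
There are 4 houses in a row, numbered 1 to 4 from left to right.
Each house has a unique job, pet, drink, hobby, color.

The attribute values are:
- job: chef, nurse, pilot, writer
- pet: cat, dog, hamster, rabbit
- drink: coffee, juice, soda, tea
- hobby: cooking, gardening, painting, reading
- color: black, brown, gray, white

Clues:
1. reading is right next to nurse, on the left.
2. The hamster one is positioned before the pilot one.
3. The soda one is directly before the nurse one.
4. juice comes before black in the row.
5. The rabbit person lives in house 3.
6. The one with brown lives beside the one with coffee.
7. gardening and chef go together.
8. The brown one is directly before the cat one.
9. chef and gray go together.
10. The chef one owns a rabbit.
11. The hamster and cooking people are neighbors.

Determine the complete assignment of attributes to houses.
Solution:

House | Job | Pet | Drink | Hobby | Color
-----------------------------------------
  1   | writer | hamster | soda | reading | brown
  2   | nurse | cat | coffee | cooking | white
  3   | chef | rabbit | juice | gardening | gray
  4   | pilot | dog | tea | painting | black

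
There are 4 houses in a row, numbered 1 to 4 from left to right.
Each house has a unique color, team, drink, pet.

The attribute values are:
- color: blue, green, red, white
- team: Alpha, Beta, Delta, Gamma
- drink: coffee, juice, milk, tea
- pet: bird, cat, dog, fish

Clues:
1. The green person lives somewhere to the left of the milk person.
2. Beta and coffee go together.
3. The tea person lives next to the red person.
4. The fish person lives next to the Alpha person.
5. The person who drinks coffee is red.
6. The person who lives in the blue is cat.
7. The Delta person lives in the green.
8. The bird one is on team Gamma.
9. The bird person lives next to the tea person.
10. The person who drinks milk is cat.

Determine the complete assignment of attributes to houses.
Solution:

House | Color | Team | Drink | Pet
----------------------------------
  1   | white | Gamma | juice | bird
  2   | green | Delta | tea | dog
  3   | red | Beta | coffee | fish
  4   | blue | Alpha | milk | cat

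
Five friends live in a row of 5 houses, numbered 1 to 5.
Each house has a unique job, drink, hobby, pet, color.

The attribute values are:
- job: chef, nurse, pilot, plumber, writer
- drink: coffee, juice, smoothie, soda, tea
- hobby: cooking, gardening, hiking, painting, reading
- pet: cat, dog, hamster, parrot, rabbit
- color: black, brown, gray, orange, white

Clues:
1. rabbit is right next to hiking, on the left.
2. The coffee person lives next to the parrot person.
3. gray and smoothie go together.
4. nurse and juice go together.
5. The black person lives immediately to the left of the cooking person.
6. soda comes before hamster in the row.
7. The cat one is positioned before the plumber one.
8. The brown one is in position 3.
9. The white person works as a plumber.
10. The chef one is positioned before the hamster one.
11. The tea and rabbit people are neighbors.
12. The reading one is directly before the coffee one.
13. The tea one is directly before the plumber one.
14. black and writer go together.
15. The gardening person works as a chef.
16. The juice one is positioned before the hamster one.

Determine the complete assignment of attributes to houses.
Solution:

House | Job | Drink | Hobby | Pet | Color
-----------------------------------------
  1   | writer | tea | reading | cat | black
  2   | plumber | coffee | cooking | rabbit | white
  3   | nurse | juice | hiking | parrot | brown
  4   | chef | soda | gardening | dog | orange
  5   | pilot | smoothie | painting | hamster | gray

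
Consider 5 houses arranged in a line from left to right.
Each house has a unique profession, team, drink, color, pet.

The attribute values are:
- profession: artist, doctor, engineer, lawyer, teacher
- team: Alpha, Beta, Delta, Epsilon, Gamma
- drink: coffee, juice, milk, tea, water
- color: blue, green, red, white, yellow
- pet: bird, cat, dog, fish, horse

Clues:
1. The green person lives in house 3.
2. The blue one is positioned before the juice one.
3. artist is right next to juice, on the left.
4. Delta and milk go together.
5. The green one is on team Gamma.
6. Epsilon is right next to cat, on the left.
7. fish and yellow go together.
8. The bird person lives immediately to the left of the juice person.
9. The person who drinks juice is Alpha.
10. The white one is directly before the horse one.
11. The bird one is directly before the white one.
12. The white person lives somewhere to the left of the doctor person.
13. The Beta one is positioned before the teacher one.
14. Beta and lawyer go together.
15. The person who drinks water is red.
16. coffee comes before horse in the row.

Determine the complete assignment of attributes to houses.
Solution:

House | Profession | Team | Drink | Color | Pet
-----------------------------------------------
  1   | artist | Epsilon | coffee | blue | bird
  2   | engineer | Alpha | juice | white | cat
  3   | doctor | Gamma | tea | green | horse
  4   | lawyer | Beta | water | red | dog
  5   | teacher | Delta | milk | yellow | fish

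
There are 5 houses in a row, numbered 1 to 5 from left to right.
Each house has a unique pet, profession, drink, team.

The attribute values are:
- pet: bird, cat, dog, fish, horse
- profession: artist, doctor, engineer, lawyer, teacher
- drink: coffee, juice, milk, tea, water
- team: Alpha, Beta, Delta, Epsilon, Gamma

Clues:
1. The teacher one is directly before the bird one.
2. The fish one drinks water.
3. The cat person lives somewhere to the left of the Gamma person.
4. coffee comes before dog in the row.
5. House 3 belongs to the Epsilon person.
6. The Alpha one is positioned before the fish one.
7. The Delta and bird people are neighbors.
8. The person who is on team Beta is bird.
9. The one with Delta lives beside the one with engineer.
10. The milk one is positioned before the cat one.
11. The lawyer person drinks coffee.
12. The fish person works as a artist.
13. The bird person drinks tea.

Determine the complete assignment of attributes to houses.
Solution:

House | Pet | Profession | Drink | Team
---------------------------------------
  1   | horse | teacher | milk | Delta
  2   | bird | engineer | tea | Beta
  3   | cat | lawyer | coffee | Epsilon
  4   | dog | doctor | juice | Alpha
  5   | fish | artist | water | Gamma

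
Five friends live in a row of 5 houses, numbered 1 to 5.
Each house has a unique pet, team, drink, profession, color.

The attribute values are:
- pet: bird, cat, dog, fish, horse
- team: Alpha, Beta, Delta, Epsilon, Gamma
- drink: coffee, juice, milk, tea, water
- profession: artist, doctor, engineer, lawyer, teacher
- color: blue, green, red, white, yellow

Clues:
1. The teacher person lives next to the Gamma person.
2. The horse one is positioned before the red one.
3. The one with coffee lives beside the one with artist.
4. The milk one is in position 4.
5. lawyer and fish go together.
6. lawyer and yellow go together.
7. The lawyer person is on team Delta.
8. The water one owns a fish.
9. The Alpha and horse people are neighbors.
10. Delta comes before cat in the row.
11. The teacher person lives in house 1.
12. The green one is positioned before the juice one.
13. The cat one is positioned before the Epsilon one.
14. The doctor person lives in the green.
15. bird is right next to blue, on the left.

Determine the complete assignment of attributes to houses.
Solution:

House | Pet | Team | Drink | Profession | Color
-----------------------------------------------
  1   | bird | Alpha | coffee | teacher | white
  2   | horse | Gamma | tea | artist | blue
  3   | fish | Delta | water | lawyer | yellow
  4   | cat | Beta | milk | doctor | green
  5   | dog | Epsilon | juice | engineer | red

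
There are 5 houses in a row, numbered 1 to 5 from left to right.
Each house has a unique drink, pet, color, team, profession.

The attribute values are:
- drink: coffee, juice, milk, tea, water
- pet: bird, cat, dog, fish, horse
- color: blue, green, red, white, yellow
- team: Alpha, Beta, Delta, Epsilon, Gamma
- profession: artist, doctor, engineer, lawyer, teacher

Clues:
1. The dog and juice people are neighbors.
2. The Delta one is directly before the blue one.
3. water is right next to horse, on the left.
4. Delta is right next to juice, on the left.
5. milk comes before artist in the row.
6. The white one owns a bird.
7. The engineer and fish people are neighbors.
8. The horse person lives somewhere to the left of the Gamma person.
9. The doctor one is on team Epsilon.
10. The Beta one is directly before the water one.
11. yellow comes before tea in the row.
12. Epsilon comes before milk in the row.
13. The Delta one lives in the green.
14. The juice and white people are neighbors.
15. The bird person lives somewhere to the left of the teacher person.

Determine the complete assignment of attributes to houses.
Solution:

House | Drink | Pet | Color | Team | Profession
-----------------------------------------------
  1   | coffee | dog | green | Delta | engineer
  2   | juice | fish | blue | Beta | lawyer
  3   | water | bird | white | Epsilon | doctor
  4   | milk | horse | yellow | Alpha | teacher
  5   | tea | cat | red | Gamma | artist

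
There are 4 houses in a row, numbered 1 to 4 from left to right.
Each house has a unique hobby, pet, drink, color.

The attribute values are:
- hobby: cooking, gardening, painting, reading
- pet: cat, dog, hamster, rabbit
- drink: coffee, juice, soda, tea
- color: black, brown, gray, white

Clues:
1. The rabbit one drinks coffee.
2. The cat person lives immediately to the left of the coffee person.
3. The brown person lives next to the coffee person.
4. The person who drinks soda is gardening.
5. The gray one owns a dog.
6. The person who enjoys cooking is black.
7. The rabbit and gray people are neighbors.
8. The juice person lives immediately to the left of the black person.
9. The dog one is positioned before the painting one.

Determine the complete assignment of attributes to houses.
Solution:

House | Hobby | Pet | Drink | Color
-----------------------------------
  1   | reading | cat | juice | brown
  2   | cooking | rabbit | coffee | black
  3   | gardening | dog | soda | gray
  4   | painting | hamster | tea | white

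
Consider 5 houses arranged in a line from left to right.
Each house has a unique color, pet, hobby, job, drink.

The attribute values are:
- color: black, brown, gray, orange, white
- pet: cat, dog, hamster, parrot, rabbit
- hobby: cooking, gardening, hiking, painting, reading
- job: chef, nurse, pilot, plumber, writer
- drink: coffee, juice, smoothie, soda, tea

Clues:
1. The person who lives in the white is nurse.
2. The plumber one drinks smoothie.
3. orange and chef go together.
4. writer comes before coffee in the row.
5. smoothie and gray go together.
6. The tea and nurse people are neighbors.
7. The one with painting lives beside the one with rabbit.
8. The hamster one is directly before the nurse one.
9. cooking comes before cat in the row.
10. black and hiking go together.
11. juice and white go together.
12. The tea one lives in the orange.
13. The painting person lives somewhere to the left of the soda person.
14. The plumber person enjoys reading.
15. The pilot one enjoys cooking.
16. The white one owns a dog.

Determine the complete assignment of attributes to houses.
Solution:

House | Color | Pet | Hobby | Job | Drink
-----------------------------------------
  1   | orange | hamster | gardening | chef | tea
  2   | white | dog | painting | nurse | juice
  3   | black | rabbit | hiking | writer | soda
  4   | brown | parrot | cooking | pilot | coffee
  5   | gray | cat | reading | plumber | smoothie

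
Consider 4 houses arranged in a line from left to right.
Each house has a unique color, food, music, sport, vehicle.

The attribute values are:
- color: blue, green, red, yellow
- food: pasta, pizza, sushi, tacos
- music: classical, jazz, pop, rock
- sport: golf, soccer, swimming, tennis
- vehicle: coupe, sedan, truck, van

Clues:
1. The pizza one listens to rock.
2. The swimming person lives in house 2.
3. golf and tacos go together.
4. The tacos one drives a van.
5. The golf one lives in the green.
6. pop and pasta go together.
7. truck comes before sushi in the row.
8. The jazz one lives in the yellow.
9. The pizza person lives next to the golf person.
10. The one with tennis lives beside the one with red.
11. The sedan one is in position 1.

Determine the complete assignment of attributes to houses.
Solution:

House | Color | Food | Music | Sport | Vehicle
----------------------------------------------
  1   | blue | pasta | pop | tennis | sedan
  2   | red | pizza | rock | swimming | truck
  3   | green | tacos | classical | golf | van
  4   | yellow | sushi | jazz | soccer | coupe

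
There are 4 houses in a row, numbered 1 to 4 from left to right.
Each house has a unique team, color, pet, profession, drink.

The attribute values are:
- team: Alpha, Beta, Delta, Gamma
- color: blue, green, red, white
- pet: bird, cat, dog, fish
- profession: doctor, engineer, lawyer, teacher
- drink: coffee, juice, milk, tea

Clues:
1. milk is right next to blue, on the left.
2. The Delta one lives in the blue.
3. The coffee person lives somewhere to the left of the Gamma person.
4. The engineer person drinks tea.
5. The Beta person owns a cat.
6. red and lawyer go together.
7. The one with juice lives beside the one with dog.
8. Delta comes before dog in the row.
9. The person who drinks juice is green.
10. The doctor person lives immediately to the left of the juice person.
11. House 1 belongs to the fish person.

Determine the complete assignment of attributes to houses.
Solution:

House | Team | Color | Pet | Profession | Drink
-----------------------------------------------
  1   | Alpha | red | fish | lawyer | milk
  2   | Delta | blue | bird | doctor | coffee
  3   | Beta | green | cat | teacher | juice
  4   | Gamma | white | dog | engineer | tea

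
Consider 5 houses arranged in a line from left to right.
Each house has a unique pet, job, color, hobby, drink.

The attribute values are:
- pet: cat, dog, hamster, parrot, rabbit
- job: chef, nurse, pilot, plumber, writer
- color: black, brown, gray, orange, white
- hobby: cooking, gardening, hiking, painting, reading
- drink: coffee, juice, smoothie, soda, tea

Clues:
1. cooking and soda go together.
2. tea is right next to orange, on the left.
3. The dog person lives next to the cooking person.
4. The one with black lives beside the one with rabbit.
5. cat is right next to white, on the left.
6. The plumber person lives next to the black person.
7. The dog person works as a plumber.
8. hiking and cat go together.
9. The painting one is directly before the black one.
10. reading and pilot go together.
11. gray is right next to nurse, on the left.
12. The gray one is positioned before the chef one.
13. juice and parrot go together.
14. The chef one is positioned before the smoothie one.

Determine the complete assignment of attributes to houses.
Solution:

House | Pet | Job | Color | Hobby | Drink
-----------------------------------------
  1   | dog | plumber | gray | painting | coffee
  2   | hamster | nurse | black | cooking | soda
  3   | rabbit | chef | brown | gardening | tea
  4   | cat | writer | orange | hiking | smoothie
  5   | parrot | pilot | white | reading | juice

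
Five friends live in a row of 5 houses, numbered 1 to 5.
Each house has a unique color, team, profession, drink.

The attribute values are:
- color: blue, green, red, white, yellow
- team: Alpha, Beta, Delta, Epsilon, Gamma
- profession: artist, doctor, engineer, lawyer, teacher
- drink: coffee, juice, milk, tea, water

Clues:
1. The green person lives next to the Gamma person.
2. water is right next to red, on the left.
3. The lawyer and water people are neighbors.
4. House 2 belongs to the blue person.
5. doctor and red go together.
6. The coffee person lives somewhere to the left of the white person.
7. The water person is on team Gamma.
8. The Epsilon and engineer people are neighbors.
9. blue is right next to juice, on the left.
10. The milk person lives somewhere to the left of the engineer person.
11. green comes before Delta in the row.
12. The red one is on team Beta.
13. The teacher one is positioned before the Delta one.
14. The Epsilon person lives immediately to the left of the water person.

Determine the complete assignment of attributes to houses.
Solution:

House | Color | Team | Profession | Drink
-----------------------------------------
  1   | green | Epsilon | lawyer | milk
  2   | blue | Gamma | engineer | water
  3   | red | Beta | doctor | juice
  4   | yellow | Alpha | teacher | coffee
  5   | white | Delta | artist | tea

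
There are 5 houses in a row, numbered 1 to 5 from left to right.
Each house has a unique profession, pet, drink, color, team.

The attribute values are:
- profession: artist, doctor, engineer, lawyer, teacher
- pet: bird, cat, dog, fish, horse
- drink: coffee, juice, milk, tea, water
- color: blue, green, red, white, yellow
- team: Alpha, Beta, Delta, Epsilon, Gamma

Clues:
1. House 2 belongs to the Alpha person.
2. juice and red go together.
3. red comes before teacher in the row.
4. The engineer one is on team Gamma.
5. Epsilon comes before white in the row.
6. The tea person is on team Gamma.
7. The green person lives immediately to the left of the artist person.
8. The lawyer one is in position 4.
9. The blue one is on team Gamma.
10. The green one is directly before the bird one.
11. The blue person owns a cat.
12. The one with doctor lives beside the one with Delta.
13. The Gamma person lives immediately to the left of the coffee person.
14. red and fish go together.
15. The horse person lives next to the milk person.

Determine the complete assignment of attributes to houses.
Solution:

House | Profession | Pet | Drink | Color | Team
-----------------------------------------------
  1   | engineer | cat | tea | blue | Gamma
  2   | doctor | horse | coffee | green | Alpha
  3   | artist | bird | milk | yellow | Delta
  4   | lawyer | fish | juice | red | Epsilon
  5   | teacher | dog | water | white | Beta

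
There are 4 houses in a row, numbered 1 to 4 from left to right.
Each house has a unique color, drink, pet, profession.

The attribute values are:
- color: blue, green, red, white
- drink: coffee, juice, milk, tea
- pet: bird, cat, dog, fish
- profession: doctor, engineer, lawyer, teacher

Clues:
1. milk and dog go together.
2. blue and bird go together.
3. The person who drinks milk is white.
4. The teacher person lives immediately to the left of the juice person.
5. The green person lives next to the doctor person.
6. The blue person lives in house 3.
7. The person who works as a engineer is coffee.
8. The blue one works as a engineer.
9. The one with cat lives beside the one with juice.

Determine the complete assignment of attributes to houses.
Solution:

House | Color | Drink | Pet | Profession
----------------------------------------
  1   | green | tea | cat | teacher
  2   | red | juice | fish | doctor
  3   | blue | coffee | bird | engineer
  4   | white | milk | dog | lawyer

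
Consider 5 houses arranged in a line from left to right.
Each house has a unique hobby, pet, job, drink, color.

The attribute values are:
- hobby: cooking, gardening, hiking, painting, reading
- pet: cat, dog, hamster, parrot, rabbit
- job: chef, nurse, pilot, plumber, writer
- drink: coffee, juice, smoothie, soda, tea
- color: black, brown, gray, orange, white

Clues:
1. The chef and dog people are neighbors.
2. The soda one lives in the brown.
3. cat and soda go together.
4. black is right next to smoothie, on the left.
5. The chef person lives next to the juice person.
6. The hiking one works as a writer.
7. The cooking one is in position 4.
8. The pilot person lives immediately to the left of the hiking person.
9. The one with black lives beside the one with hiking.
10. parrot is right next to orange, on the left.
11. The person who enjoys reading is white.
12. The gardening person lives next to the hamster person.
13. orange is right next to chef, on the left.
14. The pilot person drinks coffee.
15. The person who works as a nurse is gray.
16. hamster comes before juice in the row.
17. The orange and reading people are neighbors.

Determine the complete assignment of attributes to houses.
Solution:

House | Hobby | Pet | Job | Drink | Color
-----------------------------------------
  1   | gardening | parrot | pilot | coffee | black
  2   | hiking | hamster | writer | smoothie | orange
  3   | reading | rabbit | chef | tea | white
  4   | cooking | dog | nurse | juice | gray
  5   | painting | cat | plumber | soda | brown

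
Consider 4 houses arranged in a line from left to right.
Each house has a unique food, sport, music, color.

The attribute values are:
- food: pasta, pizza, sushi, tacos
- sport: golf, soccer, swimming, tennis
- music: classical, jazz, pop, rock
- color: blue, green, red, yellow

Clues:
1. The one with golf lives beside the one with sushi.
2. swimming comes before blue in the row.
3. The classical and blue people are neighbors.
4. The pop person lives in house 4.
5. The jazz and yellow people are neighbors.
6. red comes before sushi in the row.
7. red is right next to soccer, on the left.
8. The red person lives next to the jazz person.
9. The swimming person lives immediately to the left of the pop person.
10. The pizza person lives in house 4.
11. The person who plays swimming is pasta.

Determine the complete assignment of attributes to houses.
Solution:

House | Food | Sport | Music | Color
------------------------------------
  1   | tacos | golf | rock | red
  2   | sushi | soccer | jazz | green
  3   | pasta | swimming | classical | yellow
  4   | pizza | tennis | pop | blue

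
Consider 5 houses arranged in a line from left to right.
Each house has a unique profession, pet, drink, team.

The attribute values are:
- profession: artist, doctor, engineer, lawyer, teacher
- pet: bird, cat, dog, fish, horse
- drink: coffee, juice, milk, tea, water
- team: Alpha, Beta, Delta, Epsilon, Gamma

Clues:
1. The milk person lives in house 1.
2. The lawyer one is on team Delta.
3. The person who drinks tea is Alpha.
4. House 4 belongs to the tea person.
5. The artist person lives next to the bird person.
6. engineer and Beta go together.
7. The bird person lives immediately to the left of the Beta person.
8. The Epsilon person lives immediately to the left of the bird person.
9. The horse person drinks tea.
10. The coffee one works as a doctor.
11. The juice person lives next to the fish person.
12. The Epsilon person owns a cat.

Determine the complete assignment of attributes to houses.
Solution:

House | Profession | Pet | Drink | Team
---------------------------------------
  1   | artist | cat | milk | Epsilon
  2   | lawyer | bird | juice | Delta
  3   | engineer | fish | water | Beta
  4   | teacher | horse | tea | Alpha
  5   | doctor | dog | coffee | Gamma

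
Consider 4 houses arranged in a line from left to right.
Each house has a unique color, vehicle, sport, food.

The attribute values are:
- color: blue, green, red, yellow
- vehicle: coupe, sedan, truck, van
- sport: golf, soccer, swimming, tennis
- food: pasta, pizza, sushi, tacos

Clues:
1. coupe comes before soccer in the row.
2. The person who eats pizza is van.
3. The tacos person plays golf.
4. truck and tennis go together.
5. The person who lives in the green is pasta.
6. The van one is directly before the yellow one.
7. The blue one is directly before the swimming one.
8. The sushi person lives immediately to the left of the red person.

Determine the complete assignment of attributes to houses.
Solution:

House | Color | Vehicle | Sport | Food
--------------------------------------
  1   | blue | truck | tennis | sushi
  2   | red | van | swimming | pizza
  3   | yellow | coupe | golf | tacos
  4   | green | sedan | soccer | pasta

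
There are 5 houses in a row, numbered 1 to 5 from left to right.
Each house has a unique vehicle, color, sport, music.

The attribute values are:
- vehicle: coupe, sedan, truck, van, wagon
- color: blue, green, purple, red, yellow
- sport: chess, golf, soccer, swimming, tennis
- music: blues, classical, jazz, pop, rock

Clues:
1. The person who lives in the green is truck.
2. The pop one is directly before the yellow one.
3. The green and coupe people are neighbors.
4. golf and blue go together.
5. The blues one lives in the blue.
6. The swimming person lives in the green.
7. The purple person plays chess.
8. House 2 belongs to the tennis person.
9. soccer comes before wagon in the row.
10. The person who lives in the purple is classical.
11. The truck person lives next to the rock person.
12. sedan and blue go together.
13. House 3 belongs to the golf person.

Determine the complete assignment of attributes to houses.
Solution:

House | Vehicle | Color | Sport | Music
---------------------------------------
  1   | truck | green | swimming | pop
  2   | coupe | yellow | tennis | rock
  3   | sedan | blue | golf | blues
  4   | van | red | soccer | jazz
  5   | wagon | purple | chess | classical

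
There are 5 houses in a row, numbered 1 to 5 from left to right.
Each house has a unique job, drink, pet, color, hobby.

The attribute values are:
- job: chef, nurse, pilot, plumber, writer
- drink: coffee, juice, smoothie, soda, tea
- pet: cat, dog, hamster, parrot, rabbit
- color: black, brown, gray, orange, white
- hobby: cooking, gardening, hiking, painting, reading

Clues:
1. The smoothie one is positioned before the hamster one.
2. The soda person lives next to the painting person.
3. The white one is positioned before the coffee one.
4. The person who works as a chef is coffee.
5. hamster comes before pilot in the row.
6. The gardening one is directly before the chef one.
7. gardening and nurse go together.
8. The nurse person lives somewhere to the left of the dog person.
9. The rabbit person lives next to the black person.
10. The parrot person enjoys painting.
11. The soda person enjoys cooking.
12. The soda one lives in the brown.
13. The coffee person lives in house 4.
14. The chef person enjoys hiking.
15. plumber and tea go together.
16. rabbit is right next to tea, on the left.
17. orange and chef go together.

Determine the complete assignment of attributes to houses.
Solution:

House | Job | Drink | Pet | Color | Hobby
-----------------------------------------
  1   | writer | soda | rabbit | brown | cooking
  2   | plumber | tea | parrot | black | painting
  3   | nurse | smoothie | cat | white | gardening
  4   | chef | coffee | hamster | orange | hiking
  5   | pilot | juice | dog | gray | reading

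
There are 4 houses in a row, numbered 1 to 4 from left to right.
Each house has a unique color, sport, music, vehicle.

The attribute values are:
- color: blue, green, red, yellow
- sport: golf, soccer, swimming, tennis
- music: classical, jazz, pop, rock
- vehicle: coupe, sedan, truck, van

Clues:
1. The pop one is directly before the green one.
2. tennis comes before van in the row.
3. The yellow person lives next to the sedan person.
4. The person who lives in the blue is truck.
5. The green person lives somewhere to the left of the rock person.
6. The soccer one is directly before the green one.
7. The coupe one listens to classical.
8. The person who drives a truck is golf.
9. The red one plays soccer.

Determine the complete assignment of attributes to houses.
Solution:

House | Color | Sport | Music | Vehicle
---------------------------------------
  1   | yellow | tennis | classical | coupe
  2   | red | soccer | pop | sedan
  3   | green | swimming | jazz | van
  4   | blue | golf | rock | truck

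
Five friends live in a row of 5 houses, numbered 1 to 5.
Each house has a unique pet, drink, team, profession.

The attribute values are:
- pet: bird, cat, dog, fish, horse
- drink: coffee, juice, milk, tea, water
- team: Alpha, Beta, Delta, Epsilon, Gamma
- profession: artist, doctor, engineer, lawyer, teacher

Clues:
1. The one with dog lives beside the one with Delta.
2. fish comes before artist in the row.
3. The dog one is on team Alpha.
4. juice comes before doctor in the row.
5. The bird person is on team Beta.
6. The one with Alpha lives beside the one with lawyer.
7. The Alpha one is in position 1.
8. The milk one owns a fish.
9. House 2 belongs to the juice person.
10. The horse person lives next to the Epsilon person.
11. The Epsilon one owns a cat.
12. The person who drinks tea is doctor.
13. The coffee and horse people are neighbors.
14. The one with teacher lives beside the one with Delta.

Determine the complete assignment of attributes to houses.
Solution:

House | Pet | Drink | Team | Profession
---------------------------------------
  1   | dog | coffee | Alpha | teacher
  2   | horse | juice | Delta | lawyer
  3   | cat | tea | Epsilon | doctor
  4   | fish | milk | Gamma | engineer
  5   | bird | water | Beta | artist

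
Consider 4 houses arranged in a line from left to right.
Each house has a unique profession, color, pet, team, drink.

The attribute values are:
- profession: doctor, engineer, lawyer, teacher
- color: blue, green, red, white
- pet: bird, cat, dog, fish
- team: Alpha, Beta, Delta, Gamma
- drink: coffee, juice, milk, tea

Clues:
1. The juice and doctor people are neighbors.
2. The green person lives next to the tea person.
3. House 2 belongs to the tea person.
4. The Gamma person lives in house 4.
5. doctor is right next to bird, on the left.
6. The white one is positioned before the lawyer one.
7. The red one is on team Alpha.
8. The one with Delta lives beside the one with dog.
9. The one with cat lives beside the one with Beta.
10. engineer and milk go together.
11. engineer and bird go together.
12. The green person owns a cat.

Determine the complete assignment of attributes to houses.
Solution:

House | Profession | Color | Pet | Team | Drink
-----------------------------------------------
  1   | teacher | green | cat | Delta | juice
  2   | doctor | white | dog | Beta | tea
  3   | engineer | red | bird | Alpha | milk
  4   | lawyer | blue | fish | Gamma | coffee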